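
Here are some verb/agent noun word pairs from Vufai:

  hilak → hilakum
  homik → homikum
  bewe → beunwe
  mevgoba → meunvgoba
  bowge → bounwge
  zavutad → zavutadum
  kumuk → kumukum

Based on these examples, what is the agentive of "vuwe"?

mevgoba and zavutad both have last vowel 'a' yet inflect differently (meunvgoba, zavutadum), so the last vowel is not what conditions the rule; whether the stem ends in a vowel or a consonant is.
"vuwe" ends in a vowel. The stems ending in a vowel (bewe → beunwe, bowge → bounwge, mevgoba → meunvgoba) insert -un- after the first vowel.
The other pattern: stems ending in a consonant add -um.
So vuwe → vuunwe.

vuunwe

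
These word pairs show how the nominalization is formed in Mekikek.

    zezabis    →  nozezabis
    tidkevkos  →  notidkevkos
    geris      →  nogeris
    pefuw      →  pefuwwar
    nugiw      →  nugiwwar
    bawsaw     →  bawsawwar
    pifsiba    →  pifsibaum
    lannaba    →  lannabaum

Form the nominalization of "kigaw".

kigawwar

"kigaw" ends in -w. The stems ending in -w (pefuw → pefuwwar, nugiw → nugiwwar, bawsaw → bawsawwar) double the final consonant and add -ar.
So kigaw → kigawwar.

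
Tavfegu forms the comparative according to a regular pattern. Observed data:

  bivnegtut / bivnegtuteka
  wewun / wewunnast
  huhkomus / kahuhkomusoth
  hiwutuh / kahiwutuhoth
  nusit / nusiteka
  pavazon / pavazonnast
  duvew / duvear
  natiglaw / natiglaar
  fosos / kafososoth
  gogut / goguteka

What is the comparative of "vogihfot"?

wewun and bivnegtut both have last vowel 'u' yet inflect differently (wewunnast, bivnegtuteka), so the last vowel is not what conditions the rule; the final letter is.
"vogihfot" ends in -t. The stems ending in -t (nusit → nusiteka, bivnegtut → bivnegtuteka, gogut → goguteka) add -eka.
So vogihfot → vogihfoteka.

vogihfoteka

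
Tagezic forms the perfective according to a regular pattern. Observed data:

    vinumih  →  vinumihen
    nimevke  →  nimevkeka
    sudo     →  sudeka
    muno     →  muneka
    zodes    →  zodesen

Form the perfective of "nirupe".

nimevke and zodes both have last vowel 'e' yet inflect differently (nimevkeka, zodesen), so the last vowel is not what conditions the rule; whether the stem ends in a vowel or a consonant is.
"nirupe" ends in a vowel. The stems ending in a vowel (nimevke → nimevkeka, muno → muneka, sudo → sudeka) drop the final letter and add -eka.
The other pattern: stems ending in a consonant add -en.
So nirupe → nirupeka.

nirupeka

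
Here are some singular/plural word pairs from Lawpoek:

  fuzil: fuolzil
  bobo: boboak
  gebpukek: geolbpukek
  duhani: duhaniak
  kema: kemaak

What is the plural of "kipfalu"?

duhani and fuzil both have last vowel 'i' yet inflect differently (duhaniak, fuolzil), so the last vowel is not what conditions the rule; whether the stem ends in a vowel or a consonant is.
"kipfalu" ends in a vowel. The stems ending in a vowel (kema → kemaak, duhani → duhaniak, bobo → boboak) add -ak.
So kipfalu → kipfaluak.

kipfaluak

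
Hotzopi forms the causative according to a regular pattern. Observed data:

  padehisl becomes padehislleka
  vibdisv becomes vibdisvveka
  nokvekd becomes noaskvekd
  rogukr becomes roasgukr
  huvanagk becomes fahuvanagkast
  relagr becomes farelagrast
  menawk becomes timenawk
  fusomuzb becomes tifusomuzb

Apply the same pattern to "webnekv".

weasbnekv

rogukr and relagr both end in -r yet inflect differently (roasgukr, farelagrast), so the final letter is not what conditions the rule; the second-to-last letter is.
"webnekv" has second-to-last letter 'k'. The stems whose second-to-last letter is 'k' (nokvekd → noaskvekd, rogukr → roasgukr) insert -as- after the first vowel.
So webnekv → weasbnekv.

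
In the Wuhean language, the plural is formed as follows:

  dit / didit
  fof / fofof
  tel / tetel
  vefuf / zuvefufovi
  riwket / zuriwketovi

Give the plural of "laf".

dit and riwket both end in -t yet inflect differently (didit, zuriwketovi), so the final letter is not what conditions the rule; the number of vowels is.
"laf" has 1 vowel. The stems with 1 vowel (fof → fofof, dit → didit, tel → tetel) repeat the first consonant+vowel as a prefix.
So laf → lalaf.

lalaf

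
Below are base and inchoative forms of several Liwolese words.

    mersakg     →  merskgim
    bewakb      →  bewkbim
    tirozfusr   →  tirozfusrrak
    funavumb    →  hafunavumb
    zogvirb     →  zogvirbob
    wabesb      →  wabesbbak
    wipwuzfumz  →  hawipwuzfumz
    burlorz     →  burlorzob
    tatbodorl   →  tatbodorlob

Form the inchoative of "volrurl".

volrurlob

wabesb and zogvirb both end in -b yet inflect differently (wabesbbak, zogvirbob), so the final letter is not what conditions the rule; the second-to-last letter is.
"volrurl" has second-to-last letter 'r'. The stems whose second-to-last letter is 'r' (burlorz → burlorzob, zogvirb → zogvirbob, tatbodorl → tatbodorlob) add -ob.
The other patterns: stems whose second-to-last letter is 's' double the final consonant and add -ak; stems whose second-to-last letter is 'm' add the prefix ha-; stems whose second-to-last letter is 'k' delete the last vowel and add -im.
So volrurl → volrurlob.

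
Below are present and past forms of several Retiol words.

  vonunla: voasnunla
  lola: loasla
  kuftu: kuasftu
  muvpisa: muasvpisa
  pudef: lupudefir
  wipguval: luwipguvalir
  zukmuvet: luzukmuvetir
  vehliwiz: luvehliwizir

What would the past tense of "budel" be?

lubudelir

vonunla and wipguval both have last vowel 'a' yet inflect differently (voasnunla, luwipguvalir), so the last vowel is not what conditions the rule; whether the stem ends in a vowel or a consonant is.
"budel" ends in a consonant. The stems ending in a consonant (pudef → lupudefir, wipguval → luwipguvalir, zukmuvet → luzukmuvetir) add lu- … -ir around the stem.
So budel → lubudelir.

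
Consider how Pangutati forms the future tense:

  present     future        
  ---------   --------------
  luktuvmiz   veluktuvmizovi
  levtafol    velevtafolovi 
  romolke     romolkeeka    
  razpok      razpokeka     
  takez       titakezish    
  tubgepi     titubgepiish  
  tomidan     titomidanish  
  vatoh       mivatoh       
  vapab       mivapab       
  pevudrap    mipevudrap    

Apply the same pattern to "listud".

luktuvmiz and takez both end in -z yet inflect differently (veluktuvmizovi, titakezish), so the final letter is not what conditions the rule; the first letter is.
"listud" begins with l-. The stems beginning with l- (luktuvmiz → veluktuvmizovi, levtafol → velevtafolovi) add ve- … -ovi around the stem.
So listud → velistudovi.

velistudovi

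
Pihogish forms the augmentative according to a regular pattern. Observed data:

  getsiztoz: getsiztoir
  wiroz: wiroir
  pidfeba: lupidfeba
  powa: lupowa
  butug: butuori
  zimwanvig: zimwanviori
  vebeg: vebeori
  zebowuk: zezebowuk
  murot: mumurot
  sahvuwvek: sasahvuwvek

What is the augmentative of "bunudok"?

butug and zebowuk both have last vowel 'u' yet inflect differently (butuori, zezebowuk), so the last vowel is not what conditions the rule; the final letter is.
"bunudok" ends in -k. The stems ending in -k (zebowuk → zezebowuk, sahvuwvek → sasahvuwvek) repeat the first consonant+vowel as a prefix.
The other patterns: stems ending in -z drop the final letter and add -ir; stems ending in -a add the prefix lu-; stems ending in -g drop the final letter and add -ori.
So bunudok → bubunudok.

bubunudok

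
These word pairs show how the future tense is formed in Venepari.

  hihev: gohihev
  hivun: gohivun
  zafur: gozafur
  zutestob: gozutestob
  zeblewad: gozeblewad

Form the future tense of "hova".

gohova

Every pair shown (hihev → gohihev, hivun → gohivun, zafur → gozafur, …) follows the same rule: add the prefix go-.
So hova → gohova.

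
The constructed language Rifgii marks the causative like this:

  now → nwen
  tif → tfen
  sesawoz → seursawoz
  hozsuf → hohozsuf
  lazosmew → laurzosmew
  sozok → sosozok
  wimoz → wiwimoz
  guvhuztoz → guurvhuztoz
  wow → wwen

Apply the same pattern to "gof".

gfen

tif and hozsuf both end in -f yet inflect differently (tfen, hohozsuf), so the final letter is not what conditions the rule; the number of vowels is.
"gof" has 1 vowel. The stems with 1 vowel (tif → tfen, wow → wwen, now → nwen) delete the last vowel and add -en.
So gof → gfen.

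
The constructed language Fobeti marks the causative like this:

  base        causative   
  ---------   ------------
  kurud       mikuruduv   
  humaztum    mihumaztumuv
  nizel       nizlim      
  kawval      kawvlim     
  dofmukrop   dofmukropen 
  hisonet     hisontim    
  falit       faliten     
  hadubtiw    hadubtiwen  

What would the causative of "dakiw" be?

hisonet and falit both end in -t yet inflect differently (hisontim, faliten), so the final letter is not what conditions the rule; the last vowel is.
"dakiw" has last vowel 'i'. The stems whose last vowel is 'i' (falit → faliten, hadubtiw → hadubtiwen) add -en.
The other patterns: stems whose last vowel is 'a' or 'e' delete the last vowel and add -im; stems whose last vowel is 'u' add mi- … -uv around the stem.
So dakiw → dakiwen.

dakiwen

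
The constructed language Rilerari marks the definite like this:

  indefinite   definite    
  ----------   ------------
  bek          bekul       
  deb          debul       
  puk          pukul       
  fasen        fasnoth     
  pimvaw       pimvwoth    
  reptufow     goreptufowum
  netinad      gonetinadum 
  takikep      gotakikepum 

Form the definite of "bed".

bedul

pimvaw and reptufow both end in -w yet inflect differently (pimvwoth, goreptufowum), so the final letter is not what conditions the rule; the number of vowels is.
"bed" has 1 vowel. The stems with 1 vowel (bek → bekul, deb → debul, puk → pukul) add -ul.
So bed → bedul.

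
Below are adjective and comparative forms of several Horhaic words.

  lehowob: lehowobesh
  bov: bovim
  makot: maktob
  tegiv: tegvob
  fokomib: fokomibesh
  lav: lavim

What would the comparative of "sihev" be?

bov and tegiv both end in -v yet inflect differently (bovim, tegvob), so the final letter is not what conditions the rule; the number of vowels is.
"sihev" has 2 vowels. The stems with 2 vowels (makot → maktob, tegiv → tegvob) delete the last vowel and add -ob.
So sihev → sihvob.

sihvob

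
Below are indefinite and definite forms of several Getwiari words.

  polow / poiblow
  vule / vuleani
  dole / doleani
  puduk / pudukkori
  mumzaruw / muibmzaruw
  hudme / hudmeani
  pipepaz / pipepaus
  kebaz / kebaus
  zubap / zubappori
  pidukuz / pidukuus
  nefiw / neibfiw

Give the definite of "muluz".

pidukuz and mumzaruw both have last vowel 'u' yet inflect differently (pidukuus, muibmzaruw), so the last vowel is not what conditions the rule; the final letter is.
"muluz" ends in -z. The stems ending in -z (pipepaz → pipepaus, kebaz → kebaus, pidukuz → pidukuus) drop the final letter and add -us.
The other patterns: stems ending in -e add -ani; stems ending in -w insert -ib- after the first vowel; stems ending in -k or -p double the final consonant and add -ori.
So muluz → muluus.

muluus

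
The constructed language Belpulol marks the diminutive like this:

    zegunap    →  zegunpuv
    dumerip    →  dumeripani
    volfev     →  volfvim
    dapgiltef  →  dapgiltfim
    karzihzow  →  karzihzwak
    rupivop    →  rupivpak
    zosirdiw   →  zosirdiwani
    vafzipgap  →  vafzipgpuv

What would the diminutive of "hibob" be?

hibbak

dumerip and vafzipgap both end in -p yet inflect differently (dumeripani, vafzipgpuv), so the final letter is not what conditions the rule; the last vowel is.
"hibob" has last vowel 'o'. The stems whose last vowel is 'o' (karzihzow → karzihzwak, rupivop → rupivpak) delete the last vowel and add -ak.
The other patterns: stems whose last vowel is 'i' add -ani; stems whose last vowel is 'a' delete the last vowel and add -uv; stems whose last vowel is 'e' delete the last vowel and add -im.
So hibob → hibbak.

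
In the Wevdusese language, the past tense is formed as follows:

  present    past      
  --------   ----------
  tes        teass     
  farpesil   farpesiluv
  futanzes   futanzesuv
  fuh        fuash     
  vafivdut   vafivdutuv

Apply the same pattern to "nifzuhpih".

futanzes and tes both end in -s yet inflect differently (futanzesuv, teass), so the final letter is not what conditions the rule; the number of vowels is.
"nifzuhpih" has 3 vowels. The stems with 3 vowels (futanzes → futanzesuv, farpesil → farpesiluv, vafivdut → vafivdutuv) add -uv.
So nifzuhpih → nifzuhpihuv.

nifzuhpihuv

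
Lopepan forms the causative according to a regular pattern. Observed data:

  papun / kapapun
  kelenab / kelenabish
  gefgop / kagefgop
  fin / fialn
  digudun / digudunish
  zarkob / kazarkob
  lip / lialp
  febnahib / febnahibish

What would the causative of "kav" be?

lip and gefgop both end in -p yet inflect differently (lialp, kagefgop), so the final letter is not what conditions the rule; the number of vowels is.
"kav" has 1 vowel. The stems with 1 vowel (fin → fialn, lip → lialp) insert -al- after the first vowel.
The other patterns: stems with 2 vowels add the prefix ka-; stems with 3 vowels add -ish.
So kav → kaalv.

kaalv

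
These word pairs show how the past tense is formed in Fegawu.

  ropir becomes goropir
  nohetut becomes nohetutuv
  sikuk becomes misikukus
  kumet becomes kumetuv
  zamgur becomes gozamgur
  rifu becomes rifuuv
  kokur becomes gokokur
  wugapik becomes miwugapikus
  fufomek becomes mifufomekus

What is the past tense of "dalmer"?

godalmer

sikuk and zamgur both have last vowel 'u' yet inflect differently (misikukus, gozamgur), so the last vowel is not what conditions the rule; the final letter is.
"dalmer" ends in -r. The stems ending in -r (zamgur → gozamgur, kokur → gokokur, ropir → goropir) add the prefix go-.
The other patterns: stems ending in -k add mi- … -us around the stem; stems ending in -t or -u add -uv.
So dalmer → godalmer.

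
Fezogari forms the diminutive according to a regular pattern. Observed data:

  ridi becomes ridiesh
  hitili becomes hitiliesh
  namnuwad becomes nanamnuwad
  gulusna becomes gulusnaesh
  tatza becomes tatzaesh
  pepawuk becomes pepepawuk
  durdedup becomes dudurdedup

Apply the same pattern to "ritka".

gulusna and namnuwad both have last vowel 'a' yet inflect differently (gulusnaesh, nanamnuwad), so the last vowel is not what conditions the rule; whether the stem ends in a vowel or a consonant is.
"ritka" ends in a vowel. The stems ending in a vowel (gulusna → gulusnaesh, ridi → ridiesh, hitili → hitiliesh) add -esh.
The other pattern: stems ending in a consonant repeat the first consonant+vowel as a prefix.
So ritka → ritkaesh.

ritkaesh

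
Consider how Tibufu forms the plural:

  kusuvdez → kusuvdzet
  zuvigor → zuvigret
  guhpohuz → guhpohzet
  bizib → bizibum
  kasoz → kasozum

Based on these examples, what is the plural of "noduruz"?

nodurzet

"noduruz" has 3 vowels. The stems with 3 vowels (kusuvdez → kusuvdzet, zuvigor → zuvigret, guhpohuz → guhpohzet) delete the last vowel and add -et.
The other pattern: stems with 2 vowels add -um.
So noduruz → nodurzet.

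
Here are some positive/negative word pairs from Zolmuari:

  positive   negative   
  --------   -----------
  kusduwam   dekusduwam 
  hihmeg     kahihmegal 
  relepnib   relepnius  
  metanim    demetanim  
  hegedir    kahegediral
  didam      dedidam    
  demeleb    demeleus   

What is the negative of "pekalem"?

metanim and relepnib both have last vowel 'i' yet inflect differently (demetanim, relepnius), so the last vowel is not what conditions the rule; the final letter is.
"pekalem" ends in -m. The stems ending in -m (kusduwam → dekusduwam, didam → dedidam, metanim → demetanim) add the prefix de-.
So pekalem → depekalem.

depekalem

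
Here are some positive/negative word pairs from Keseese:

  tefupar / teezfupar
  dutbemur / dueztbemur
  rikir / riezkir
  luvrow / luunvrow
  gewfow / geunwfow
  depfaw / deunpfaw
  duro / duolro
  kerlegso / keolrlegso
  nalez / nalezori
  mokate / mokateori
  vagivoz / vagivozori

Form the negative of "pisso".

piolsso

"pisso" ends in -o. The stems ending in -o (duro → duolro, kerlegso → keolrlegso) insert -ol- after the first vowel.
So pisso → piolsso.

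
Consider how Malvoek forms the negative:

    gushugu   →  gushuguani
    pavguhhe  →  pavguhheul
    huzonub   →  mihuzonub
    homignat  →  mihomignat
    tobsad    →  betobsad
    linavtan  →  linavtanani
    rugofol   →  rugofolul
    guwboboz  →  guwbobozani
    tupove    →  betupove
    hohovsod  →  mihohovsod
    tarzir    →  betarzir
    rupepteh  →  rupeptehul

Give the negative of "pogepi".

pogepiul

"pogepi" begins with p-. The one such stem in the data (pavguhhe → pavguhheul) adds -ul, so the same rule applies.
So pogepi → pogepiul.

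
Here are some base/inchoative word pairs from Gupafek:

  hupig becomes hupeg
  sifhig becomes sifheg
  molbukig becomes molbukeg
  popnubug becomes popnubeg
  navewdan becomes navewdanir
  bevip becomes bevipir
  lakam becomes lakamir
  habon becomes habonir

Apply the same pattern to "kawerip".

hupig and bevip both have last vowel 'i' yet inflect differently (hupeg, bevipir), so the last vowel is not what conditions the rule; the final letter is.
"kawerip" ends in -p. The one such stem in the data (bevip → bevipir) adds -ir, so the same rule applies.
The other pattern: stems ending in -g change the last vowel to 'e'.
So kawerip → kaweripir.

kaweripir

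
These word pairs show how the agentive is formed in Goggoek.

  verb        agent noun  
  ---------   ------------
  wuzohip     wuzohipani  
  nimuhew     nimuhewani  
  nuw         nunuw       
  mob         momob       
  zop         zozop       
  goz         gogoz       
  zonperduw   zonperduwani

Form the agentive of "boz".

"boz" has 1 vowel. The stems with 1 vowel (mob → momob, nuw → nunuw, goz → gogoz) repeat the first consonant+vowel as a prefix.
So boz → boboz.

boboz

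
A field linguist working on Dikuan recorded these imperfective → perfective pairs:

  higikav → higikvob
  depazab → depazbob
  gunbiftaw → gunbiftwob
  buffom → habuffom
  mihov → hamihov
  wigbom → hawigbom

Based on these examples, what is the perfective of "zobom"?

higikav and mihov both end in -v yet inflect differently (higikvob, hamihov), so the final letter is not what conditions the rule; the last vowel is.
"zobom" has last vowel 'o'. The stems whose last vowel is 'o' (buffom → habuffom, mihov → hamihov, wigbom → hawigbom) add the prefix ha-.
The other pattern: stems whose last vowel is 'a' delete the last vowel and add -ob.
So zobom → hazobom.

hazobom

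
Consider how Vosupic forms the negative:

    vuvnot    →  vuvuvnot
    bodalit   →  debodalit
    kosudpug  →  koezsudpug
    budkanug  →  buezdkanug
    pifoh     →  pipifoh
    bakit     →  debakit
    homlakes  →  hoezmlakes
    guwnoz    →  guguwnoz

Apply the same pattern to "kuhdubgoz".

"kuhdubgoz" has last vowel 'o'. The stems whose last vowel is 'o' (vuvnot → vuvuvnot, pifoh → pipifoh, guwnoz → guguwnoz) repeat the first consonant+vowel as a prefix.
So kuhdubgoz → kukuhdubgoz.

kukuhdubgoz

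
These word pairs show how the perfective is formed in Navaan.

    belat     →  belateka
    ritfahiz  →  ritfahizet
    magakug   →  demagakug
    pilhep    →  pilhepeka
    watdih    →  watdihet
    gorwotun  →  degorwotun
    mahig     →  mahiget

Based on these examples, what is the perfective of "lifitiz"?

mahig and magakug both end in -g yet inflect differently (mahiget, demagakug), so the final letter is not what conditions the rule; the last vowel is.
"lifitiz" has last vowel 'i'. The stems whose last vowel is 'i' (watdih → watdihet, mahig → mahiget, ritfahiz → ritfahizet) add -et.
So lifitiz → lifitizet.

lifitizet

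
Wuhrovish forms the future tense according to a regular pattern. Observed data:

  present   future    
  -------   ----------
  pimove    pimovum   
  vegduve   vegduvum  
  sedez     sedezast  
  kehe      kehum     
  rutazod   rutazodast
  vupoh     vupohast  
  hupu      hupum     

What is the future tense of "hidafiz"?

hidafizast

"hidafiz" ends in a consonant. The stems ending in a consonant (vupoh → vupohast, sedez → sedezast, rutazod → rutazodast) add -ast.
So hidafiz → hidafizast.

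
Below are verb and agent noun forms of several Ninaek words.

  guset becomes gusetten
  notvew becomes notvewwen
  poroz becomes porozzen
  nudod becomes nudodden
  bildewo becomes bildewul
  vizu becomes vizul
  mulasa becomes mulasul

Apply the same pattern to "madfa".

poroz and bildewo both have last vowel 'o' yet inflect differently (porozzen, bildewul), so the last vowel is not what conditions the rule; whether the stem ends in a vowel or a consonant is.
"madfa" ends in a vowel. The stems ending in a vowel (bildewo → bildewul, vizu → vizul, mulasa → mulasul) drop the final letter and add -ul.
So madfa → madful.

madful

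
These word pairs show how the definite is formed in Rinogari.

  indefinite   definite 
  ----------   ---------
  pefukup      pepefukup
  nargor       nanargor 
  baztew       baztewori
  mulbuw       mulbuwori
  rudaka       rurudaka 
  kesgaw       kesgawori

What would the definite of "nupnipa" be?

nunupnipa

kesgaw and rudaka both have last vowel 'a' yet inflect differently (kesgawori, rurudaka), so the last vowel is not what conditions the rule; the final letter is.
"nupnipa" ends in -a. The one such stem in the data (rudaka → rurudaka) repeats the first consonant+vowel as a prefix (as do pefukup, nargor), so the same rule applies.
The other pattern: stems ending in -w add -ori.
So nupnipa → nunupnipa.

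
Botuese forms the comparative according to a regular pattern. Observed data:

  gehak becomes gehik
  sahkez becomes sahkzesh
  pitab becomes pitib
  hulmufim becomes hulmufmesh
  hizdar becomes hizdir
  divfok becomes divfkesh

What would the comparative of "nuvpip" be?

nuvppesh

gehak and divfok both end in -k yet inflect differently (gehik, divfkesh), so the final letter is not what conditions the rule; the last vowel is.
"nuvpip" has last vowel 'i'. The one such stem in the data (hulmufim → hulmufmesh) deletes the last vowel and adds -esh (as do sahkez, divfok), so the same rule applies.
The other pattern: stems whose last vowel is 'a' change the last vowel to 'i'.
So nuvpip → nuvppesh.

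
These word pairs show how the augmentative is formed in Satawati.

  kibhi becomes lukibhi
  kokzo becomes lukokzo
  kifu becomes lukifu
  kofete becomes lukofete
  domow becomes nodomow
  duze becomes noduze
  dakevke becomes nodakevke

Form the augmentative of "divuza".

nodivuza

kofete and duze both end in -e yet inflect differently (lukofete, noduze), so the final letter is not what conditions the rule; the first letter is.
"divuza" begins with d-. The stems beginning with d- (domow → nodomow, duze → noduze, dakevke → nodakevke) add the prefix no-.
So divuza → nodivuza.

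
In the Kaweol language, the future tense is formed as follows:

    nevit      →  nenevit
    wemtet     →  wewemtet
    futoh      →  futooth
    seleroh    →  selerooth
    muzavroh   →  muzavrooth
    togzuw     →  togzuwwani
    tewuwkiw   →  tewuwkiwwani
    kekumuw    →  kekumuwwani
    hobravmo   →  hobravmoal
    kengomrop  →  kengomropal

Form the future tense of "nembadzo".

nevit and tewuwkiw both have last vowel 'i' yet inflect differently (nenevit, tewuwkiwwani), so the last vowel is not what conditions the rule; the final letter is.
"nembadzo" ends in -o. The one such stem in the data (hobravmo → hobravmoal) adds -al, so the same rule applies.
The other patterns: stems ending in -t repeat the first consonant+vowel as a prefix; stems ending in -h drop the final letter and add -oth; stems ending in -w double the final consonant and add -ani.
So nembadzo → nembadzoal.

nembadzoal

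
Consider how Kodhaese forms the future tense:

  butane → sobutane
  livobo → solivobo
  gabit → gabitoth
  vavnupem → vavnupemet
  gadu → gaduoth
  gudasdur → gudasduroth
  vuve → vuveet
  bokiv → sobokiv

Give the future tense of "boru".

soboru

vuve and butane both end in -e yet inflect differently (vuveet, sobutane), so the final letter is not what conditions the rule; the first letter is.
"boru" begins with b-. The stems beginning with b- (bokiv → sobokiv, butane → sobutane) add the prefix so-.
So boru → soboru.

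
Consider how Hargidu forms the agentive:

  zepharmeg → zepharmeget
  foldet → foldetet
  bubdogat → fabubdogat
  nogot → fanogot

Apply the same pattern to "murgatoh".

foldet and bubdogat both end in -t yet inflect differently (foldetet, fabubdogat), so the final letter is not what conditions the rule; the last vowel is.
"murgatoh" has last vowel 'o'. The one such stem in the data (nogot → fanogot) adds the prefix fa-, so the same rule applies.
So murgatoh → famurgatoh.

famurgatoh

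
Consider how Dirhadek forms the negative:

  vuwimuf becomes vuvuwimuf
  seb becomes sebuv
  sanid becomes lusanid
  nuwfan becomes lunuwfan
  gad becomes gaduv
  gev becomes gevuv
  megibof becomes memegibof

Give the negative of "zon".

gad and sanid both end in -d yet inflect differently (gaduv, lusanid), so the final letter is not what conditions the rule; the number of vowels is.
"zon" has 1 vowel. The stems with 1 vowel (gev → gevuv, gad → gaduv, seb → sebuv) add -uv.
The other patterns: stems with 2 vowels add the prefix lu-; stems with 3 vowels repeat the first consonant+vowel as a prefix.
So zon → zonuv.

zonuv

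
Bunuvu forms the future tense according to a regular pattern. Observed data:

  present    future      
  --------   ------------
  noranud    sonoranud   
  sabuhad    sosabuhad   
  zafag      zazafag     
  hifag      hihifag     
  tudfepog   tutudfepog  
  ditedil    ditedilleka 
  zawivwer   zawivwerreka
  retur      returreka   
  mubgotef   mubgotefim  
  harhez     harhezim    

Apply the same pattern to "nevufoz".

nevufozim

"nevufoz" ends in -z. The one such stem in the data (harhez → harhezim) adds -im, so the same rule applies.
The other patterns: stems ending in -d add the prefix so-; stems ending in -g repeat the first consonant+vowel as a prefix; stems ending in -l or -r double the final consonant and add -eka.
So nevufoz → nevufozim.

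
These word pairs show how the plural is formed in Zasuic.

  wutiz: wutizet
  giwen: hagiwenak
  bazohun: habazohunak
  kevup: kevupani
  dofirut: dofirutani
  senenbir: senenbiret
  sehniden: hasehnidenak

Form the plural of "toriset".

torisetani

bazohun and dofirut both have last vowel 'u' yet inflect differently (habazohunak, dofirutani), so the last vowel is not what conditions the rule; the final letter is.
"toriset" ends in -t. The one such stem in the data (dofirut → dofirutani) adds -ani, so the same rule applies.
So toriset → torisetani.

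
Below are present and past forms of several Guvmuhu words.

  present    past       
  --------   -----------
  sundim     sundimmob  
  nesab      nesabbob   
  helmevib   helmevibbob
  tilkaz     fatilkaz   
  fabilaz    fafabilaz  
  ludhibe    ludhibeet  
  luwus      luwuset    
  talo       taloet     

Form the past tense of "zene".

nesab and tilkaz both have last vowel 'a' yet inflect differently (nesabbob, fatilkaz), so the last vowel is not what conditions the rule; the final letter is.
"zene" ends in -e. The one such stem in the data (ludhibe → ludhibeet) adds -et, so the same rule applies.
So zene → zeneet.

zeneet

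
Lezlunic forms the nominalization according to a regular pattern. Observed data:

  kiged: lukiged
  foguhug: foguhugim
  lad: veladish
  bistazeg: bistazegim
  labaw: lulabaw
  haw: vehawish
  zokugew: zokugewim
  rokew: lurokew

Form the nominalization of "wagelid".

wagelidim

lad and kiged both end in -d yet inflect differently (veladish, lukiged), so the final letter is not what conditions the rule; the number of vowels is.
"wagelid" has 3 vowels. The stems with 3 vowels (zokugew → zokugewim, foguhug → foguhugim, bistazeg → bistazegim) add -im.
So wagelid → wagelidim.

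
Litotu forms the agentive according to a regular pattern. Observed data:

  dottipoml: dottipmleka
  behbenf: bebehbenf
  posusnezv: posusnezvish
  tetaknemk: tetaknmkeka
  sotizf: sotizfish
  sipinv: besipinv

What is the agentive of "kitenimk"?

kitenmkeka

posusnezv and sipinv both end in -v yet inflect differently (posusnezvish, besipinv), so the final letter is not what conditions the rule; the second-to-last letter is.
"kitenimk" has second-to-last letter 'm'. The stems whose second-to-last letter is 'm' (dottipoml → dottipmleka, tetaknemk → tetaknmkeka) delete the last vowel and add -eka.
The other patterns: stems whose second-to-last letter is 'z' add -ish; stems whose second-to-last letter is 'n' add the prefix be-.
So kitenimk → kitenmkeka.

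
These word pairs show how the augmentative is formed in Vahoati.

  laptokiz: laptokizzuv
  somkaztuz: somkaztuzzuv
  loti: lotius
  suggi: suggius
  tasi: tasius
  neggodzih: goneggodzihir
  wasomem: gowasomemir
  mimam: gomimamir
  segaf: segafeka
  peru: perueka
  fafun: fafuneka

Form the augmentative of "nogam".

gonogamir

laptokiz and loti both have last vowel 'i' yet inflect differently (laptokizzuv, lotius), so the last vowel is not what conditions the rule; the final letter is.
"nogam" ends in -m. The stems ending in -m (wasomem → gowasomemir, mimam → gomimamir) add go- … -ir around the stem.
So nogam → gonogamir.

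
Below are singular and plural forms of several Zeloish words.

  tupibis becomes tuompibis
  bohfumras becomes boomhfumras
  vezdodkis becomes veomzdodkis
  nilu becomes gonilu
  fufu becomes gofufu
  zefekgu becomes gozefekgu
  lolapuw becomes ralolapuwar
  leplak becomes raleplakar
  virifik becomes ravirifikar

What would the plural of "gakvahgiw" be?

ragakvahgiwar

nilu and lolapuw both have last vowel 'u' yet inflect differently (gonilu, ralolapuwar), so the last vowel is not what conditions the rule; the final letter is.
"gakvahgiw" ends in -w. The one such stem in the data (lolapuw → ralolapuwar) adds ra- … -ar around the stem, so the same rule applies.
So gakvahgiw → ragakvahgiwar.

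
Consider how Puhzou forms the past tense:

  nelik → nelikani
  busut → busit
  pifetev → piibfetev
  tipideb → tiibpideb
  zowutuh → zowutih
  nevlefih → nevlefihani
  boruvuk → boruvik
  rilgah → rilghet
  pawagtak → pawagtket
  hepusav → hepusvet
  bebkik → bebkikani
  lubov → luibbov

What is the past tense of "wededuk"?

wededik

"wededuk" has last vowel 'u'. The stems whose last vowel is 'u' (boruvuk → boruvik, zowutuh → zowutih, busut → busit) change the last vowel to 'i'.
The other patterns: stems whose last vowel is 'i' add -ani; stems whose last vowel is 'a' delete the last vowel and add -et; stems whose last vowel is 'e' or 'o' insert -ib- after the first vowel.
So wededuk → wededik.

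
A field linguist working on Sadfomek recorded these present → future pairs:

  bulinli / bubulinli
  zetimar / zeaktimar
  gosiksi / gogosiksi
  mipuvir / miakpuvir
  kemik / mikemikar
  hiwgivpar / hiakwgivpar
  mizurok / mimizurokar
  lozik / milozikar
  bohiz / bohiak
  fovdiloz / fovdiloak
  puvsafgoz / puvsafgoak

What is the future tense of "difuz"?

gosiksi and bohiz both have last vowel 'i' yet inflect differently (gogosiksi, bohiak), so the last vowel is not what conditions the rule; the final letter is.
"difuz" ends in -z. The stems ending in -z (fovdiloz → fovdiloak, bohiz → bohiak, puvsafgoz → puvsafgoak) drop the final letter and add -ak.
So difuz → difuak.

difuak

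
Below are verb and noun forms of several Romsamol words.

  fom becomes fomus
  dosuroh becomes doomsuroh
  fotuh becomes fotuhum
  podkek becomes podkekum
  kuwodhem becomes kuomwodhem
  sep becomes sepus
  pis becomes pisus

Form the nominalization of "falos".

fotuh and dosuroh both end in -h yet inflect differently (fotuhum, doomsuroh), so the final letter is not what conditions the rule; the number of vowels is.
"falos" has 2 vowels. The stems with 2 vowels (podkek → podkekum, fotuh → fotuhum) add -um.
The other patterns: stems with 1 vowel add -us; stems with 3 vowels insert -om- after the first vowel.
So falos → falosum.

falosum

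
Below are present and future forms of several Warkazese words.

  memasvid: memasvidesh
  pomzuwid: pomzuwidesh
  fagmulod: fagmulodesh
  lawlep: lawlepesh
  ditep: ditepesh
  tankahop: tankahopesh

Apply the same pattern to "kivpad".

Every pair shown (memasvid → memasvidesh, pomzuwid → pomzuwidesh, fagmulod → fagmulodesh, …) follows the same rule: add -esh.
So kivpad → kivpadesh.

kivpadesh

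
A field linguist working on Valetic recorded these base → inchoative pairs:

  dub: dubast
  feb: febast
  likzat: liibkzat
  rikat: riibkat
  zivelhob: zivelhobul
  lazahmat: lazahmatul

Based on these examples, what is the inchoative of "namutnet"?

dub and zivelhob both end in -b yet inflect differently (dubast, zivelhobul), so the final letter is not what conditions the rule; the number of vowels is.
"namutnet" has 3 vowels. The stems with 3 vowels (zivelhob → zivelhobul, lazahmat → lazahmatul) add -ul.
So namutnet → namutnetul.

namutnetul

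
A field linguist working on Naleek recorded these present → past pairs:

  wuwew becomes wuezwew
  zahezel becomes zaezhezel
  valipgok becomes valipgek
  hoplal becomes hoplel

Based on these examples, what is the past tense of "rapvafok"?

"rapvafok" has last vowel 'o'. The one such stem in the data (valipgok → valipgek) changes the last vowel to 'e' (as does hoplal), so the same rule applies.
The other pattern: stems whose last vowel is 'e' insert -ez- after the first vowel.
So rapvafok → rapvafek.

rapvafek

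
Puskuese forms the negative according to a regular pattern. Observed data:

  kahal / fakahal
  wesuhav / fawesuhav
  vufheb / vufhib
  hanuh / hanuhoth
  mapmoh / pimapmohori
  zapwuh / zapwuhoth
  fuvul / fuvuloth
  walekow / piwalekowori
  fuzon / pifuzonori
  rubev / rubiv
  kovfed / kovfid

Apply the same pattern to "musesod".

"musesod" has last vowel 'o'. The stems whose last vowel is 'o' (mapmoh → pimapmohori, fuzon → pifuzonori, walekow → piwalekowori) add pi- … -ori around the stem.
The other patterns: stems whose last vowel is 'u' add -oth; stems whose last vowel is 'e' change the last vowel to 'i'; stems whose last vowel is 'a' add the prefix fa-.
So musesod → pimusesodori.

pimusesodori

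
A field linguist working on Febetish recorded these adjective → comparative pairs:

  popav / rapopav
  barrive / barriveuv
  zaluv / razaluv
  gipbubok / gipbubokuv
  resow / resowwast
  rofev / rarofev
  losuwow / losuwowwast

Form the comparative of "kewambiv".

losuwow and gipbubok both have last vowel 'o' yet inflect differently (losuwowwast, gipbubokuv), so the last vowel is not what conditions the rule; the final letter is.
"kewambiv" ends in -v. The stems ending in -v (zaluv → razaluv, rofev → rarofev, popav → rapopav) add the prefix ra-.
The other patterns: stems ending in -w double the final consonant and add -ast; stems ending in -e or -k add -uv.
So kewambiv → rakewambiv.

rakewambiv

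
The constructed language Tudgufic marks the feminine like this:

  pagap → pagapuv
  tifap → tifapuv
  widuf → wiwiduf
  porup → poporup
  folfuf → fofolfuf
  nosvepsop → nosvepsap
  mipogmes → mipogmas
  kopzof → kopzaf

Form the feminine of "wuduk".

wuwuduk

pagap and porup both end in -p yet inflect differently (pagapuv, poporup), so the final letter is not what conditions the rule; the last vowel is.
"wuduk" has last vowel 'u'. The stems whose last vowel is 'u' (widuf → wiwiduf, porup → poporup, folfuf → fofolfuf) repeat the first consonant+vowel as a prefix.
So wuduk → wuwuduk.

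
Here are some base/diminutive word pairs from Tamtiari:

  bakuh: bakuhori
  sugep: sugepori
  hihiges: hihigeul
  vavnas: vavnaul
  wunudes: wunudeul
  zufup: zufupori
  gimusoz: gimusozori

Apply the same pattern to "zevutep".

zevutepori

hihiges and sugep both have last vowel 'e' yet inflect differently (hihigeul, sugepori), so the last vowel is not what conditions the rule; the final letter is.
"zevutep" ends in -p. The stems ending in -p (zufup → zufupori, sugep → sugepori) add -ori.
The other pattern: stems ending in -s drop the final letter and add -ul.
So zevutep → zevutepori.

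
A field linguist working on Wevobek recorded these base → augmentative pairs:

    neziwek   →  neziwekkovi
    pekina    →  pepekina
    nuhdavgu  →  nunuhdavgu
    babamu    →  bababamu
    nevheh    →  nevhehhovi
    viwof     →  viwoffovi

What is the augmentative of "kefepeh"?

kefepehhovi

nuhdavgu and neziwek both begin with n- yet inflect differently (nunuhdavgu, neziwekkovi), so the first letter is not what conditions the rule; whether the stem ends in a vowel or a consonant is.
"kefepeh" ends in a consonant. The stems ending in a consonant (neziwek → neziwekkovi, nevheh → nevhehhovi, viwof → viwoffovi) double the final consonant and add -ovi.
So kefepeh → kefepehhovi.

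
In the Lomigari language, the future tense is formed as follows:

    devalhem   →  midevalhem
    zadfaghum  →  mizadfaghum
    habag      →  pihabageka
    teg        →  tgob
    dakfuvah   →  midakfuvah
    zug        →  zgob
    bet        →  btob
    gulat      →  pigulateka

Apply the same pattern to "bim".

bmob

bet and gulat both end in -t yet inflect differently (btob, pigulateka), so the final letter is not what conditions the rule; the number of vowels is.
"bim" has 1 vowel. The stems with 1 vowel (bet → btob, teg → tgob, zug → zgob) delete the last vowel and add -ob.
The other patterns: stems with 2 vowels add pi- … -eka around the stem; stems with 3 vowels add the prefix mi-.
So bim → bmob.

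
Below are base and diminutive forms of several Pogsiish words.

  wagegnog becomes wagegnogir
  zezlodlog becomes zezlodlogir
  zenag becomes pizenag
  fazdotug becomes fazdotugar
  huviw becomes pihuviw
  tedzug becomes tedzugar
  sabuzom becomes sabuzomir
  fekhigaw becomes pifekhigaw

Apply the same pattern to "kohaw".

"kohaw" has last vowel 'a'. The stems whose last vowel is 'a' (zenag → pizenag, fekhigaw → pifekhigaw) add the prefix pi-.
The other patterns: stems whose last vowel is 'o' add -ir; stems whose last vowel is 'u' add -ar.
So kohaw → pikohaw.

pikohaw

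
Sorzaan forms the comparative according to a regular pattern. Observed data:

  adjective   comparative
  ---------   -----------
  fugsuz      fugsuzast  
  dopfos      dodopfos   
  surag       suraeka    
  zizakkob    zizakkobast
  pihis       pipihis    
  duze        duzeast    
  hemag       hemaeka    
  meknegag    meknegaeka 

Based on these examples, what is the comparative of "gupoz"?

gupozast

dopfos and zizakkob both have last vowel 'o' yet inflect differently (dodopfos, zizakkobast), so the last vowel is not what conditions the rule; the final letter is.
"gupoz" ends in -z. The one such stem in the data (fugsuz → fugsuzast) adds -ast, so the same rule applies.
So gupoz → gupozast.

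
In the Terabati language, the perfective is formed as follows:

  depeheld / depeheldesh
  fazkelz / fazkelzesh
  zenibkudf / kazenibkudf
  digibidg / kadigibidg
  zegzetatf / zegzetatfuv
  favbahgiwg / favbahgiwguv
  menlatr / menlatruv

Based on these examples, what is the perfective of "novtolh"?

zenibkudf and zegzetatf both end in -f yet inflect differently (kazenibkudf, zegzetatfuv), so the final letter is not what conditions the rule; the second-to-last letter is.
"novtolh" has second-to-last letter 'l'. The stems whose second-to-last letter is 'l' (depeheld → depeheldesh, fazkelz → fazkelzesh) add -esh.
The other patterns: stems whose second-to-last letter is 'd' add the prefix ka-; stems whose second-to-last letter is 't' or 'w' add -uv.
So novtolh → novtolhesh.

novtolhesh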